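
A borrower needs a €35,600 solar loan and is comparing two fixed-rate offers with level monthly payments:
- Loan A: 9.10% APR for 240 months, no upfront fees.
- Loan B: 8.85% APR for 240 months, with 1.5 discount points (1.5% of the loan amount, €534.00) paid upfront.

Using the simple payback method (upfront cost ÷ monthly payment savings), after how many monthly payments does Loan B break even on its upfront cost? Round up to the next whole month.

94 months

Loan A: at 9.10% the monthly rate is 0.0075833, so the payment is 35,600 × 0.0075833 / (1 − 1.0075833^−240) = €322.60.
Loan B: monthly rate = 8.85%/12 = 0.0073750; payment = 35,600 × 0.0073750 / (1 − (1+0.0073750)^−240) = €316.88.
Monthly savings = €322.60 − €316.88 = €5.72.
Break-even = €534.00 / €5.72 = 93.36 → 94 months.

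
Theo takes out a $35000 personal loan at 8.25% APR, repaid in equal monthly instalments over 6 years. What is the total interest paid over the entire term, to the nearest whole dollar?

At 8.25% the monthly rate is 0.0068750, so the payment is 35,000 × 0.0068750 / (1 − 1.0068750^−72) = $617.94.
Total paid = 72 × $617.94 = $44,491.68; interest = $44,491.68 − $35,000 = $9,491.68.

$9,492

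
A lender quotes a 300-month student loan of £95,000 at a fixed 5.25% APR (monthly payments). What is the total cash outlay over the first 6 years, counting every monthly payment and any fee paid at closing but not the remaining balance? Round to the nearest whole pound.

£40,989

At 5.25% the monthly rate is 0.0043750, so the payment is 95,000 × 0.0043750 / (1 − 1.0043750^−300) = £569.29.
Total outlay = 72 × £569.29 = £40,988.88.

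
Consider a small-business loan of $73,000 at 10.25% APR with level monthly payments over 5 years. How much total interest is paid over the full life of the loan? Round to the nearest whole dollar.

$20,602

Monthly rate = 10.25%/12 = 0.0085417; payment = 73,000 × 0.0085417 / (1 − (1+0.0085417)^−60) = $1,560.03.
Total paid = 60 × $1,560.03 = $93,601.80; interest = $93,601.80 − $73,000 = $20,601.80.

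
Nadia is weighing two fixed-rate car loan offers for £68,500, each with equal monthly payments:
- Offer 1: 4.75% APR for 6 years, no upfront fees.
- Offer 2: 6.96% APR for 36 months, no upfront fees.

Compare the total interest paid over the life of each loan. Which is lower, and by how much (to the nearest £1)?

Offer 2 by £2,761

Offer 1: at 4.75% the monthly rate is 0.0039583, so the payment is 68,500 × 0.0039583 / (1 − 1.0039583^−72) = £1,095.26.
Total interest on Offer 1 = 72 × £1,095.26 − £68,500 = £10,358.72.
Offer 2: monthly rate = 6.96%/12 = 0.0058000; payment = 68,500 × 0.0058000 / (1 − (1+0.0058000)^−36) = £2,113.83.
Total interest on Offer 2 = 36 × £2,113.83 − £68,500 = £7,597.88.
Offer 2 is lower by £2,760.84.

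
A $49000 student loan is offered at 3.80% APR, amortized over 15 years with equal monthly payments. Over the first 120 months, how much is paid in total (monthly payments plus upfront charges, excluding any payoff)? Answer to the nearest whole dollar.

At 3.80% the monthly rate is 0.0031667, so the payment is 49,000 × 0.0031667 / (1 − 1.0031667^−180) = $357.56.
Total outlay = 120 × $357.56 = $42,907.20.

$42,907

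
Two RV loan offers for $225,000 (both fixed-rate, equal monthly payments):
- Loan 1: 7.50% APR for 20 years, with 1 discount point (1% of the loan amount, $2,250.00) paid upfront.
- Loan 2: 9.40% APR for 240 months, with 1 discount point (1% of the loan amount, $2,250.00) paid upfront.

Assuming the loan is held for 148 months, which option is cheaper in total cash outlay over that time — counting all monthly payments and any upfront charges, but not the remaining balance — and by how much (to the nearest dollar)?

Loan 1 by $39,966

Loan 1: at 7.50% the monthly rate is 0.0062500, so the payment is 225,000 × 0.0062500 / (1 − 1.0062500^−240) = $1,812.58.
Loan 2: monthly rate = 9.4%/12 = 0.0078333; payment = 225,000 × 0.0078333 / (1 − (1+0.0078333)^−240) = $2,082.62.
Over 148 months: Loan 1 costs 148 × $1,812.58 + $2,250.00 = $270,511.84; Loan 2 costs 148 × $2,082.62 + $2,250.00 = $310,477.76.
Loan 1 is cheaper by $310,477.76 − $270,511.84 = $39,965.92.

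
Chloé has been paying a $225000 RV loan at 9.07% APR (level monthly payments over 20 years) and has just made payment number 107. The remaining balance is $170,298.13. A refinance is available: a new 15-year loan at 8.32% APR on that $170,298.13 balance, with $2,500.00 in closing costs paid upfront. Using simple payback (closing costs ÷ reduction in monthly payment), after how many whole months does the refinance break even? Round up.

7 months

Current payment = 225,000 × 9.07%/12 / (1 − (1+0.0075583)^−240) = $2,034.52.
Refinanced payment = 170,298.13 × 0.0069333 / (1 − (1+0.0069333)^−180) = $1,659.07.
Monthly savings = $2,034.52 − $1,659.07 = $375.45.
Break-even = $2,500.00 / $375.45 = 6.66 → 7 months.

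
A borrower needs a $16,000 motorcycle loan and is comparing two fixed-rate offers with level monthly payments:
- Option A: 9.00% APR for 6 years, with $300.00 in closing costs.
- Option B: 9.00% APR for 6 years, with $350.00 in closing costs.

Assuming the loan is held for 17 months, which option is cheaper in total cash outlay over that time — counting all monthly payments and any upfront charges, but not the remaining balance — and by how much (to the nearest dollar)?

Option A: monthly rate = 9%/12 = 0.0075000; payment = 16,000 × 0.0075000 / (1 − (1+0.0075000)^−72) = $288.41.
Option B: monthly rate = 9%/12 = 0.0075000; payment = 16,000 × 0.0075000 / (1 − (1+0.0075000)^−72) = $288.41.
Over 17 months: Option A costs 17 × $288.41 + $300.00 = $5,202.97; Option B costs 17 × $288.41 + $350.00 = $5,252.97.
Option A is cheaper by $5,252.97 − $5,202.97 = $50.00.

Option A by $50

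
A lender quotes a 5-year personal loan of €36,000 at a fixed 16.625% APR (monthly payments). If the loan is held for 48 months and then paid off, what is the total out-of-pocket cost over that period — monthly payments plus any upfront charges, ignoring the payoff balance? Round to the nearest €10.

€42,600

Monthly rate = 16.625%/12 = 0.0138542; payment = 36,000 × 0.0138542 / (1 − (1+0.0138542)^−60) = €887.45.
Total outlay = 48 × €887.45 = €42,597.60.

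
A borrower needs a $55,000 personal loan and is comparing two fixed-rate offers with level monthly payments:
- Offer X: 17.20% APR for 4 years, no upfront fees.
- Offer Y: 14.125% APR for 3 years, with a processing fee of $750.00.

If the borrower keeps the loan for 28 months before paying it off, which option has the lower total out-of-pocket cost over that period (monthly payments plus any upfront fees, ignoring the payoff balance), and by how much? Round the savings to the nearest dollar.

Offer X: at 17.20% the monthly rate is 0.0143333, so the payment is 55,000 × 0.0143333 / (1 − 1.0143333^−48) = $1,592.72.
Offer Y: at 14.125% the monthly rate is 0.0117708, so the payment is 55,000 × 0.0117708 / (1 − 1.0117708^−36) = $1,883.11.
Over 28 months: Offer X costs 28 × $1,592.72 = $44,596.16; Offer Y costs 28 × $1,883.11 + $750.00 = $53,477.08.
Offer X is cheaper by $53,477.08 − $44,596.16 = $8,880.92.

Offer X by $8,881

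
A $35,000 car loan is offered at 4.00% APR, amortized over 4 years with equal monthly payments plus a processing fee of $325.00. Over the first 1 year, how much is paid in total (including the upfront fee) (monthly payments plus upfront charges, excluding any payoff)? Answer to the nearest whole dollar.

At 4.00% the monthly rate is 0.0033333, so the payment is 35,000 × 0.0033333 / (1 − 1.0033333^−48) = $790.27.
Total outlay = 12 × $790.27 + $325.00 = $9,808.24.

$9,808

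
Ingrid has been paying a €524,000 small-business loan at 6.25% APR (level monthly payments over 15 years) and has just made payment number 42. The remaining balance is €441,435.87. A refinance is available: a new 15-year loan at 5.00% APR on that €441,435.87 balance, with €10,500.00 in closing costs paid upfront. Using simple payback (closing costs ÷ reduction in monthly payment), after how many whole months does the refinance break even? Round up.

11 months

Current payment = 524,000 × 6.25%/12 / (1 − (1+0.0052083)^−180) = €4,492.90.
Refinanced payment = 441,435.87 × 0.0041667 / (1 − (1+0.0041667)^−180) = €3,490.85.
Monthly savings = €4,492.90 − €3,490.85 = €1,002.05.
Break-even = €10,500.00 / €1,002.05 = 10.48 → 11 months.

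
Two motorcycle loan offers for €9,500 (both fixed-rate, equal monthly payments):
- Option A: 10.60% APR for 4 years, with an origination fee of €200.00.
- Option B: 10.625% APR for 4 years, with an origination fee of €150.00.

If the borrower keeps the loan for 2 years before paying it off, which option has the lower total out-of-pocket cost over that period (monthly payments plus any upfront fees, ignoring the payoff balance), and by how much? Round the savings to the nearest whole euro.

Option A: at 10.60% the monthly rate is 0.0088333, so the payment is 9,500 × 0.0088333 / (1 − 1.0088333^−48) = €243.69.
Option B: at 10.625% the monthly rate is 0.0088542, so the payment is 9,500 × 0.0088542 / (1 − 1.0088542^−48) = €243.81.
Over 24 months: Option A costs 24 × €243.69 + €200.00 = €6,048.56; Option B costs 24 × €243.81 + €150.00 = €6,001.44.
Option B is cheaper by €6,048.56 − €6,001.44 = €47.12.

Option B by €47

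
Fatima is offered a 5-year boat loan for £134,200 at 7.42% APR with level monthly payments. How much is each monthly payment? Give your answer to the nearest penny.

£2,683.99

At 7.42% the monthly rate is 0.0061833, so the payment is 134,200 × 0.0061833 / (1 − 1.0061833^−60) = £2,683.99.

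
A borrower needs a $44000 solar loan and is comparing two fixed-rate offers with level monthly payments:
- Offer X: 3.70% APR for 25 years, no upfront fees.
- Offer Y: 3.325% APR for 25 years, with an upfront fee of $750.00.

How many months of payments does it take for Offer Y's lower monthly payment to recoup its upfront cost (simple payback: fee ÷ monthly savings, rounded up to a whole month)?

85 months

Offer X: monthly rate = 3.7%/12 = 0.0030833; payment = 44,000 × 0.0030833 / (1 − (1+0.0030833)^−300) = $225.02.
Offer Y: at 3.325% the monthly rate is 0.0027708, so the payment is 44,000 × 0.0027708 / (1 − 1.0027708^−300) = $216.17.
Monthly savings = $225.02 − $216.17 = $8.85.
Break-even = $750.00 / $8.85 = 84.75 → 85 months.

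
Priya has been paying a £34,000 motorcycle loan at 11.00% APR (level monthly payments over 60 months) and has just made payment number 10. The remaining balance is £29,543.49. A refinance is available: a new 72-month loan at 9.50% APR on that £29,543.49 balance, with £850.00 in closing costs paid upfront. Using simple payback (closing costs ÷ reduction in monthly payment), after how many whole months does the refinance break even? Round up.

5 months

Current payment = 34,000 × 11%/12 / (1 − (1+0.0091667)^−60) = £739.24.
Refinanced payment = 29,543.49 × 0.0079167 / (1 − (1+0.0079167)^−72) = £539.90.
Monthly savings = £739.24 − £539.90 = £199.34.
Break-even = £850.00 / £199.34 = 4.26 → 5 months.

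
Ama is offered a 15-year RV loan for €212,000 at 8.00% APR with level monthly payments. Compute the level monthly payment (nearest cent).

At 8.00% the monthly rate is 0.0066667, so the payment is 212,000 × 0.0066667 / (1 − 1.0066667^−180) = €2,025.98.

€2,025.98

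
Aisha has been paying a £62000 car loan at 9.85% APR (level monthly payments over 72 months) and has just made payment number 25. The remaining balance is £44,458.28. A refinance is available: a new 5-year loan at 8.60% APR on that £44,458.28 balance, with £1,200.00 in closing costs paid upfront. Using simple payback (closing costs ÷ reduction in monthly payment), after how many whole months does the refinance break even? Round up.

6 months

Current payment = 62,000 × 9.85%/12 / (1 − (1+0.0082083)^−72) = £1,143.92.
Refinanced payment = 44,458.28 × 0.0071667 / (1 − (1+0.0071667)^−60) = £914.27.
Monthly savings = £1,143.92 − £914.27 = £229.65.
Break-even = £1,200.00 / £229.65 = 5.23 → 6 months.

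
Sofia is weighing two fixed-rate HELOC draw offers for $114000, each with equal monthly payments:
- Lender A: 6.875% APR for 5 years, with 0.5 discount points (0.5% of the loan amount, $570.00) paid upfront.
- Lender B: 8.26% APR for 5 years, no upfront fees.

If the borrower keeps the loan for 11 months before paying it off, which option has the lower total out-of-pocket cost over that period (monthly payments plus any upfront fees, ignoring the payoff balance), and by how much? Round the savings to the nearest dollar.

Lender A by $256

Lender A: monthly rate = 6.875%/12 = 0.0057292; payment = 114,000 × 0.0057292 / (1 − (1+0.0057292)^−60) = $2,250.62.
Lender B: at 8.26% the monthly rate is 0.0068833, so the payment is 114,000 × 0.0068833 / (1 − 1.0068833^−60) = $2,325.72.
Over 11 months: Lender A costs 11 × $2,250.62 + $570.00 = $25,326.82; Lender B costs 11 × $2,325.72 = $25,582.92.
Lender A is cheaper by $25,582.92 − $25,326.82 = $256.10.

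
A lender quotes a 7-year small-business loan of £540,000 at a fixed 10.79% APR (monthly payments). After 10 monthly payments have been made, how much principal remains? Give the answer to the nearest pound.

With monthly rate i = 10.79%/12 = 0.0089917, the balance after k of n payments is P · [(1+i)^n − (1+i)^k] / [(1+i)^n − 1].
(1+0.0089917)^84 = 2.12107814 and (1+0.0089917)^10 = 1.09364354, so the balance is 540,000 × (2.12107814 − 1.09364354) / (2.12107814 − 1) = £494,893.85.

£494,894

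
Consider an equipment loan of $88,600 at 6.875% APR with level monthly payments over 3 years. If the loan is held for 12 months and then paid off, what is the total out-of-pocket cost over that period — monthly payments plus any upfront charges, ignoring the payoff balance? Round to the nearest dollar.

$32,768

At 6.875% the monthly rate is 0.0057292, so the payment is 88,600 × 0.0057292 / (1 − 1.0057292^−36) = $2,730.65.
Total outlay = 12 × $2,730.65 = $32,767.80.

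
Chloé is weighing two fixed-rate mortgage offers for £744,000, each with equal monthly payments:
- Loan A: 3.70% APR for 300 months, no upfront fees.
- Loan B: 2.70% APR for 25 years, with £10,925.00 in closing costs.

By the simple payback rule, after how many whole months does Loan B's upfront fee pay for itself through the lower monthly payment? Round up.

Loan A: at 3.70% the monthly rate is 0.0030833, so the payment is 744,000 × 0.0030833 / (1 − 1.0030833^−300) = £3,804.92.
Loan B: at 2.70% the monthly rate is 0.0022500, so the payment is 744,000 × 0.0022500 / (1 − 1.0022500^−300) = £3,413.14.
Monthly savings = £3,804.92 − £3,413.14 = £391.78.
Break-even = £10,925.00 / £391.78 = 27.89 → 28 months.

28 months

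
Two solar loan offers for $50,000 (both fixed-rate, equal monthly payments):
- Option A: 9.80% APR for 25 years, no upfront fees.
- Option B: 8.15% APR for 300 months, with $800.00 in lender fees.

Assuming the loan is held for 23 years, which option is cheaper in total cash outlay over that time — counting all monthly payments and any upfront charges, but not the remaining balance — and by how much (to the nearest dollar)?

Option B by $14,775

Option A: at 9.80% the monthly rate is 0.0081667, so the payment is 50,000 × 0.0081667 / (1 − 1.0081667^−300) = $447.32.
Option B: at 8.15% the monthly rate is 0.0067917, so the payment is 50,000 × 0.0067917 / (1 − 1.0067917^−300) = $390.89.
Over 276 months: Option A costs 276 × $447.32 = $123,460.32; Option B costs 276 × $390.89 + $800.00 = $108,685.64.
Option B is cheaper by $123,460.32 − $108,685.64 = $14,774.68.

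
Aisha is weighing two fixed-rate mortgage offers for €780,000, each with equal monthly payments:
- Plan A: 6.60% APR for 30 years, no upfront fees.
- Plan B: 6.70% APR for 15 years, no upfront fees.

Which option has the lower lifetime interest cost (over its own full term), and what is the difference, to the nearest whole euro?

Plan B by €554,830

Plan A: at 6.60% the monthly rate is 0.0055000, so the payment is 780,000 × 0.0055000 / (1 − 1.0055000^−360) = €4,981.54.
Total interest on Plan A = 360 × €4,981.54 − €780,000 = €1,013,354.40.
Plan B: monthly rate = 6.7%/12 = 0.0055833; payment = 780,000 × 0.0055833 / (1 − (1+0.0055833)^−180) = €6,880.69.
Total interest on Plan B = 180 × €6,880.69 − €780,000 = €458,524.20.
Plan B is lower by €554,830.20.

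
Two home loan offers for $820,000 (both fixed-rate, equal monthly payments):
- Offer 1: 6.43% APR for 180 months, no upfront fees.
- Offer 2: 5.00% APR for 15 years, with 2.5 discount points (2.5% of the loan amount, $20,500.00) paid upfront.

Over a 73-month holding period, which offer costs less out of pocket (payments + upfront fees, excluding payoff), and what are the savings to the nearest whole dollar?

Offer 2 by $25,275

Offer 1: at 6.43% the monthly rate is 0.0053583, so the payment is 820,000 × 0.0053583 / (1 − 1.0053583^−180) = $7,111.56.
Offer 2: monthly rate = 5%/12 = 0.0041667; payment = 820,000 × 0.0041667 / (1 − (1+0.0041667)^−180) = $6,484.51.
Over 73 months: Offer 1 costs 73 × $7,111.56 = $519,143.88; Offer 2 costs 73 × $6,484.51 + $20,500.00 = $493,869.23.
Offer 2 is cheaper by $519,143.88 − $493,869.23 = $25,274.65.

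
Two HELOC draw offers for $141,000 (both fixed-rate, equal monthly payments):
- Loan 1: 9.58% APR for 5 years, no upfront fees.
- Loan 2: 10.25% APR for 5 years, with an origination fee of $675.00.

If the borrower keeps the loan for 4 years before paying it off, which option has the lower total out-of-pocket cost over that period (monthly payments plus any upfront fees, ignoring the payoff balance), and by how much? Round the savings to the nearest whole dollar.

Loan 1: monthly rate = 9.58%/12 = 0.0079833; payment = 141,000 × 0.0079833 / (1 − (1+0.0079833)^−60) = $2,966.78.
Loan 2: at 10.25% the monthly rate is 0.0085417, so the payment is 141,000 × 0.0085417 / (1 − 1.0085417^−60) = $3,013.21.
Over 48 months: Loan 1 costs 48 × $2,966.78 = $142,405.44; Loan 2 costs 48 × $3,013.21 + $675.00 = $145,309.08.
Loan 1 is cheaper by $145,309.08 − $142,405.44 = $2,903.64.

Loan 1 by $2,904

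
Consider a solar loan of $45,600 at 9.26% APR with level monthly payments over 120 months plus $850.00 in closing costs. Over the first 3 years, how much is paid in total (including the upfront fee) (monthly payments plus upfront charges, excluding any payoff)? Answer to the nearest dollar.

$21,877

At 9.26% the monthly rate is 0.0077167, so the payment is 45,600 × 0.0077167 / (1 − 1.0077167^−120) = $584.08.
Total outlay = 36 × $584.08 + $850.00 = $21,876.88.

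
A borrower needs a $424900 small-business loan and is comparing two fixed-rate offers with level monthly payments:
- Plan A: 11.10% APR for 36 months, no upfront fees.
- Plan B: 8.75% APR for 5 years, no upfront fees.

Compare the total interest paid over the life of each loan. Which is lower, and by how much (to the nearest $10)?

Plan A by $24,620

Plan A: monthly rate = 11.1%/12 = 0.0092500; payment = 424,900 × 0.0092500 / (1 − (1+0.0092500)^−36) = $13,930.81.
Total interest on Plan A = 36 × $13,930.81 − $424,900 = $76,609.16.
Plan B: at 8.75% the monthly rate is 0.0072917, so the payment is 424,900 × 0.0072917 / (1 − 1.0072917^−60) = $8,768.76.
Total interest on Plan B = 60 × $8,768.76 − $424,900 = $101,225.60.
Plan A is lower by $24,616.44.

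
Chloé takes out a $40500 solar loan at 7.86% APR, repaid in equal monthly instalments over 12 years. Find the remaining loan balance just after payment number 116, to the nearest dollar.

$11,103

With monthly rate i = 7.86%/12 = 0.0065500, the balance after k of n payments is P · [(1+i)^n − (1+i)^k] / [(1+i)^n − 1].
(1+0.0065500)^144 = 2.56030001 and (1+0.0065500)^116 = 2.13255857, so the balance is 40,500 × (2.56030001 − 2.13255857) / (2.56030001 − 1) = $11,102.69.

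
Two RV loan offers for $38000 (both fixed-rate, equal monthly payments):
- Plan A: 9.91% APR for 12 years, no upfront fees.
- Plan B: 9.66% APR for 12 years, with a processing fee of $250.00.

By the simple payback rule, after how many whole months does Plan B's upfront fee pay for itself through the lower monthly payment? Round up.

46 months

Plan A: monthly rate = 9.91%/12 = 0.0082583; payment = 38,000 × 0.0082583 / (1 − (1+0.0082583)^−144) = $452.16.
Plan B: monthly rate = 9.66%/12 = 0.0080500; payment = 38,000 × 0.0080500 / (1 − (1+0.0080500)^−144) = $446.70.
Monthly savings = $452.16 − $446.70 = $5.46.
Break-even = $250.00 / $5.46 = 45.79 → 46 months.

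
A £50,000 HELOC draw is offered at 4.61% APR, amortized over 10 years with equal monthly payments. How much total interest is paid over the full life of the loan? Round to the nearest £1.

£12,502

Monthly rate = 4.61%/12 = 0.0038417; payment = 50,000 × 0.0038417 / (1 − (1+0.0038417)^−120) = £520.85.
Total paid = 120 × £520.85 = £62,502.00; interest = £62,502.00 − £50,000 = £12,502.00.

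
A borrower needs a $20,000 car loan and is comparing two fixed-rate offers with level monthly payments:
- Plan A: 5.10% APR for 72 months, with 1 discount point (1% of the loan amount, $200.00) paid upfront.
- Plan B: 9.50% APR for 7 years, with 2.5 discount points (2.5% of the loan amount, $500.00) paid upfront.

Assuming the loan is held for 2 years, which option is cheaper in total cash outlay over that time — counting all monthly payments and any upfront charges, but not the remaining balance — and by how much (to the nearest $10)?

Plan A by $390

Plan A: monthly rate = 5.1%/12 = 0.0042500; payment = 20,000 × 0.0042500 / (1 − (1+0.0042500)^−72) = $323.03.
Plan B: at 9.50% the monthly rate is 0.0079167, so the payment is 20,000 × 0.0079167 / (1 − 1.0079167^−84) = $326.88.
Over 24 months: Plan A costs 24 × $323.03 + $200.00 = $7,952.72; Plan B costs 24 × $326.88 + $500.00 = $8,345.12.
Plan A is cheaper by $8,345.12 − $7,952.72 = $392.40.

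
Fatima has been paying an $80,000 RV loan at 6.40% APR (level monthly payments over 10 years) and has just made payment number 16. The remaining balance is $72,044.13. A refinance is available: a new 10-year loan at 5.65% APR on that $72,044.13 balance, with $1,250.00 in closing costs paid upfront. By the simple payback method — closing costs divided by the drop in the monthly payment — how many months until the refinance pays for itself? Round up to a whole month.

11 months

Current payment = 80,000 × 6.4%/12 / (1 − (1+0.0053333)^−120) = $904.32.
Refinanced payment = 72,044.13 × 0.0047083 / (1 − (1+0.0047083)^−120) = $787.23.
Monthly savings = $904.32 − $787.23 = $117.09.
Break-even = $1,250.00 / $117.09 = 10.68 → 11 months.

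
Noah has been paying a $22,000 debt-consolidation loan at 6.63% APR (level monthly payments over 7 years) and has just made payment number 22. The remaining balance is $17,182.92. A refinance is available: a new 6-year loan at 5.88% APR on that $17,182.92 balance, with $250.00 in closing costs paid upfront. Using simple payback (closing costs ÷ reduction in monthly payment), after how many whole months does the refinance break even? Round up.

6 months

Current payment = 22,000 × 6.63%/12 / (1 − (1+0.0055250)^−84) = $328.07.
Refinanced payment = 17,182.92 × 0.0049000 / (1 − (1+0.0049000)^−72) = $283.80.
Monthly savings = $328.07 − $283.80 = $44.27.
Break-even = $250.00 / $44.27 = 5.65 → 6 months.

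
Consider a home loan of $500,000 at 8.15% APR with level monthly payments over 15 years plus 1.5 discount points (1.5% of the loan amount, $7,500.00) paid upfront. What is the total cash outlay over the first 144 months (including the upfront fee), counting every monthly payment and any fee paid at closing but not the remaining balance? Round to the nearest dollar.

$701,819

Monthly rate = 8.15%/12 = 0.0067917; payment = 500,000 × 0.0067917 / (1 − (1+0.0067917)^−180) = $4,821.66.
Total outlay = 144 × $4,821.66 + $7,500.00 = $701,819.04.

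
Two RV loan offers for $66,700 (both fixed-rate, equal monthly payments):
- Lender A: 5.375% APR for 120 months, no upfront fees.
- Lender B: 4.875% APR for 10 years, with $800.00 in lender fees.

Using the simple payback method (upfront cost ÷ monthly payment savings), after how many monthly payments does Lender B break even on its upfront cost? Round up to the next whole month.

Lender A: at 5.375% the monthly rate is 0.0044792, so the payment is 66,700 × 0.0044792 / (1 − 1.0044792^−120) = $719.75.
Lender B: monthly rate = 4.875%/12 = 0.0040625; payment = 66,700 × 0.0040625 / (1 − (1+0.0040625)^−120) = $703.39.
Monthly savings = $719.75 − $703.39 = $16.36.
Break-even = $800.00 / $16.36 = 48.90 → 49 months.

49 months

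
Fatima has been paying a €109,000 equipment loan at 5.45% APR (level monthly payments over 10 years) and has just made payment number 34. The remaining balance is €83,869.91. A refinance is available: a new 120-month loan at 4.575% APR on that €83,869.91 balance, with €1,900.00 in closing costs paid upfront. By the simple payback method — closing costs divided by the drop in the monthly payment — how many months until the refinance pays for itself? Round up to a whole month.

7 months

Current payment = 109,000 × 5.45%/12 / (1 − (1+0.0045417)^−120) = €1,180.24.
Refinanced payment = 83,869.91 × 0.0038125 / (1 − (1+0.0038125)^−120) = €872.25.
Monthly savings = €1,180.24 − €872.25 = €307.99.
Break-even = €1,900.00 / €307.99 = 6.17 → 7 months.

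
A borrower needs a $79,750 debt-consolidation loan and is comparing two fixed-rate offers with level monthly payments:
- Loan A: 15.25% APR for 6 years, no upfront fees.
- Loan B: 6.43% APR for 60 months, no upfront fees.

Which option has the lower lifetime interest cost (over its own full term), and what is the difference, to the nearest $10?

Loan A: at 15.25% the monthly rate is 0.0127083, so the payment is 79,750 × 0.0127083 / (1 − 1.0127083^−72) = $1,697.16.
Total interest on Loan A = 72 × $1,697.16 − $79,750 = $42,445.52.
Loan B: at 6.43% the monthly rate is 0.0053583, so the payment is 79,750 × 0.0053583 / (1 − 1.0053583^−60) = $1,557.79.
Total interest on Loan B = 60 × $1,557.79 − $79,750 = $13,717.40.
Loan B is lower by $28,728.12.

Loan B by $28,730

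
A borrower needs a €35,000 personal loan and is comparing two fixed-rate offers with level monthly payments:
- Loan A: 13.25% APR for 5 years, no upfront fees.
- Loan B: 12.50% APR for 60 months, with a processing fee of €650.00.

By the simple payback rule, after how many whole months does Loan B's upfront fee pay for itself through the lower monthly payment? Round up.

Loan A: monthly rate = 13.25%/12 = 0.0110417; payment = 35,000 × 0.0110417 / (1 − (1+0.0110417)^−60) = €800.84.
Loan B: at 12.50% the monthly rate is 0.0104167, so the payment is 35,000 × 0.0104167 / (1 − 1.0104167^−60) = €787.43.
Monthly savings = €800.84 − €787.43 = €13.41.
Break-even = €650.00 / €13.41 = 48.47 → 49 months.

49 months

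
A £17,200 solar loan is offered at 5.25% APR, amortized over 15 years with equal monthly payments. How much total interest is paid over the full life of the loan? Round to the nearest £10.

Monthly rate = 5.25%/12 = 0.0043750; payment = 17,200 × 0.0043750 / (1 − (1+0.0043750)^−180) = £138.27.
Total paid = 180 × £138.27 = £24,888.60; interest = £24,888.60 − £17,200 = £7,688.60.

£7,690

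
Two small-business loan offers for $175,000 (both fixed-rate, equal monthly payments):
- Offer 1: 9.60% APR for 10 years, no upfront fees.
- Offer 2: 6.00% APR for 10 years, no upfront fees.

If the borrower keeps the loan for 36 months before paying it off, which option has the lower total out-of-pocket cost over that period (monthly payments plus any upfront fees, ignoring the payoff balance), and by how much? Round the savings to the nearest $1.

Offer 1: monthly rate = 9.6%/12 = 0.0080000; payment = 175,000 × 0.0080000 / (1 − (1+0.0080000)^−120) = $2,274.05.
Offer 2: at 6.00% the monthly rate is 0.0050000, so the payment is 175,000 × 0.0050000 / (1 − 1.0050000^−120) = $1,942.86.
Over 36 months: Offer 1 costs 36 × $2,274.05 = $81,865.80; Offer 2 costs 36 × $1,942.86 = $69,942.96.
Offer 2 is cheaper by $81,865.80 − $69,942.96 = $11,922.84.

Offer 2 by $11,923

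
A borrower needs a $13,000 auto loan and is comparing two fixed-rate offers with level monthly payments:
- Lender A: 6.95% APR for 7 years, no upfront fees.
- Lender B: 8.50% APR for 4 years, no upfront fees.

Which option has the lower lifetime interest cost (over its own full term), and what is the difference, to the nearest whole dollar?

Lender B by $1,074

Lender A: monthly rate = 6.95%/12 = 0.0057917; payment = 13,000 × 0.0057917 / (1 − (1+0.0057917)^−84) = $195.89.
Total interest on Lender A = 84 × $195.89 − $13,000 = $3,454.76.
Lender B: monthly rate = 8.5%/12 = 0.0070833; payment = 13,000 × 0.0070833 / (1 − (1+0.0070833)^−48) = $320.43.
Total interest on Lender B = 48 × $320.43 − $13,000 = $2,380.64.
Lender B is lower by $1,074.12.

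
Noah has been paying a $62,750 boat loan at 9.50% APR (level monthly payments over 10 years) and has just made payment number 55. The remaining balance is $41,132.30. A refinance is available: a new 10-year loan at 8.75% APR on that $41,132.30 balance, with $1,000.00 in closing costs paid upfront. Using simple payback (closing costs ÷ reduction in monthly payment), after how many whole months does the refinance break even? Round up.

Current payment = 62,750 × 9.5%/12 / (1 − (1+0.0079167)^−120) = $811.97.
Refinanced payment = 41,132.30 × 0.0072917 / (1 − (1+0.0072917)^−120) = $515.50.
Monthly savings = $811.97 − $515.50 = $296.47.
Break-even = $1,000.00 / $296.47 = 3.37 → 4 months.

4 months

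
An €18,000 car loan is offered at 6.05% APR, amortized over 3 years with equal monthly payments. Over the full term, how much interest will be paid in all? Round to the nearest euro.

Monthly rate = 6.05%/12 = 0.0050417; payment = 18,000 × 0.0050417 / (1 − (1+0.0050417)^−36) = €548.00.
Total paid = 36 × €548.00 = €19,728.00; interest = €19,728.00 − €18,000 = €1,728.00.

€1,728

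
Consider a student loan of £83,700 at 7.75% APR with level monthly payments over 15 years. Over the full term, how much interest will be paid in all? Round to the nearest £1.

£58,113

Monthly rate = 7.75%/12 = 0.0064583; payment = 83,700 × 0.0064583 / (1 − (1+0.0064583)^−180) = £787.85.
Total paid = 180 × £787.85 = £141,813.00; interest = £141,813.00 − £83,700 = £58,113.00.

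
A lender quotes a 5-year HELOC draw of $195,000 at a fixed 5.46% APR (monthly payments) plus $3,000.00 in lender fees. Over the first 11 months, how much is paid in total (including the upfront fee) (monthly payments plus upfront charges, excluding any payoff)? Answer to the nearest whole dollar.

$43,932

Monthly rate = 5.46%/12 = 0.0045500; payment = 195,000 × 0.0045500 / (1 − (1+0.0045500)^−60) = $3,721.13.
Total outlay = 11 × $3,721.13 + $3,000.00 = $43,932.43.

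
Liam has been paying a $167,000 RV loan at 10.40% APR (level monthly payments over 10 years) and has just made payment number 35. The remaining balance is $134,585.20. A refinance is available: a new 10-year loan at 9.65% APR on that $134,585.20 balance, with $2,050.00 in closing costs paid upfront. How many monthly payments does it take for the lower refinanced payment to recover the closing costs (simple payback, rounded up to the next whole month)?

5 months

Current payment = 167,000 × 10.4%/12 / (1 − (1+0.0086667)^−120) = $2,244.07.
Refinanced payment = 134,585.20 × 0.0080417 / (1 − (1+0.0080417)^−120) = $1,752.57.
Monthly savings = $2,244.07 − $1,752.57 = $491.50.
Break-even = $2,050.00 / $491.50 = 4.17 → 5 months.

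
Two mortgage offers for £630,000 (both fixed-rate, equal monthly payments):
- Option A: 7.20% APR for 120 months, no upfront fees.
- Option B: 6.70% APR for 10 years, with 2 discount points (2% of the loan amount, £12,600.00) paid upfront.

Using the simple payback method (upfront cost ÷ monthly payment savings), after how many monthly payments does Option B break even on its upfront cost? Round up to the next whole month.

78 months

Option A: monthly rate = 7.2%/12 = 0.0060000; payment = 630,000 × 0.0060000 / (1 − (1+0.0060000)^−120) = £7,379.94.
Option B: monthly rate = 6.7%/12 = 0.0055833; payment = 630,000 × 0.0055833 / (1 − (1+0.0055833)^−120) = £7,217.80.
Monthly savings = £7,379.94 − £7,217.80 = £162.14.
Break-even = £12,600.00 / £162.14 = 77.71 → 78 months.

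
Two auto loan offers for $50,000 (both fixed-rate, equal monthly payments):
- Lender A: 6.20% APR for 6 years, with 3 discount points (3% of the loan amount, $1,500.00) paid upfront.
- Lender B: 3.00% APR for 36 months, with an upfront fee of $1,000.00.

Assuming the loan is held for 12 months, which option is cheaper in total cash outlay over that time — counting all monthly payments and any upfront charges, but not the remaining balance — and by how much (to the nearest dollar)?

Lender A: at 6.20% the monthly rate is 0.0051667, so the payment is 50,000 × 0.0051667 / (1 − 1.0051667^−72) = $833.37.
Lender B: at 3.00% the monthly rate is 0.0025000, so the payment is 50,000 × 0.0025000 / (1 − 1.0025000^−36) = $1,454.06.
Over 12 months: Lender A costs 12 × $833.37 + $1,500.00 = $11,500.44; Lender B costs 12 × $1,454.06 + $1,000.00 = $18,448.72.
Lender A is cheaper by $18,448.72 − $11,500.44 = $6,948.28.

Lender A by $6,948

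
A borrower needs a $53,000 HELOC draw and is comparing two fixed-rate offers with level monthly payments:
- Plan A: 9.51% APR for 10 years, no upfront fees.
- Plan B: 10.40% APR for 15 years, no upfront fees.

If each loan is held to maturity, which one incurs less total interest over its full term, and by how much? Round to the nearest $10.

Plan A by $22,530

Plan A: monthly rate = 9.51%/12 = 0.0079250; payment = 53,000 × 0.0079250 / (1 − (1+0.0079250)^−120) = $686.10.
Total interest on Plan A = 120 × $686.10 − $53,000 = $29,332.00.
Plan B: monthly rate = 10.4%/12 = 0.0086667; payment = 53,000 × 0.0086667 / (1 − (1+0.0086667)^−180) = $582.58.
Total interest on Plan B = 180 × $582.58 − $53,000 = $51,864.40.
Plan A is lower by $22,532.40.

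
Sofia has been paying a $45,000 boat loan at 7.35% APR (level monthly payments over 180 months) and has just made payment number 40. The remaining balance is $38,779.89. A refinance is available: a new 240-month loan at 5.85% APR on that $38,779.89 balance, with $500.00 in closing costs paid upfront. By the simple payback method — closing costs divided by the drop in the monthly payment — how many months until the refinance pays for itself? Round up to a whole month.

Current payment = 45,000 × 7.35%/12 / (1 − (1+0.0061250)^−180) = $413.33.
Refinanced payment = 38,779.89 × 0.0048750 / (1 − (1+0.0048750)^−240) = $274.49.
Monthly savings = $413.33 − $274.49 = $138.84.
Break-even = $500.00 / $138.84 = 3.60 → 4 months.

4 months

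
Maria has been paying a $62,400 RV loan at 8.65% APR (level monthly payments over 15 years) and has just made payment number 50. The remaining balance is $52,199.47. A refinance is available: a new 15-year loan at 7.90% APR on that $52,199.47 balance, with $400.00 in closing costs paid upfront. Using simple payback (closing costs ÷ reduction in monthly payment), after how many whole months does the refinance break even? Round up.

Current payment = 62,400 × 8.65%/12 / (1 − (1+0.0072083)^−180) = $619.98.
Refinanced payment = 52,199.47 × 0.0065833 / (1 − (1+0.0065833)^−180) = $495.84.
Monthly savings = $619.98 − $495.84 = $124.14.
Break-even = $400.00 / $124.14 = 3.22 → 4 months.

4 months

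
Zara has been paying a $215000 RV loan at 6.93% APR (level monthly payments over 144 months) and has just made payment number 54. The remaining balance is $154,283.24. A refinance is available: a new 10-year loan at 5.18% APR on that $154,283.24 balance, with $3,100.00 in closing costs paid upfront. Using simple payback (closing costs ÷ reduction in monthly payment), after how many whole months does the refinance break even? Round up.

Current payment = 215,000 × 6.93%/12 / (1 − (1+0.0057750)^−144) = $2,203.00.
Refinanced payment = 154,283.24 × 0.0043167 / (1 − (1+0.0043167)^−120) = $1,650.02.
Monthly savings = $2,203.00 − $1,650.02 = $552.98.
Break-even = $3,100.00 / $552.98 = 5.61 → 6 months.

6 months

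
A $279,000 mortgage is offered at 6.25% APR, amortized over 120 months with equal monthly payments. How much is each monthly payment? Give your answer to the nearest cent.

Monthly rate = 6.25%/12 = 0.0052083; payment = 279,000 × 0.0052083 / (1 − (1+0.0052083)^−120) = $3,132.61.

$3,132.61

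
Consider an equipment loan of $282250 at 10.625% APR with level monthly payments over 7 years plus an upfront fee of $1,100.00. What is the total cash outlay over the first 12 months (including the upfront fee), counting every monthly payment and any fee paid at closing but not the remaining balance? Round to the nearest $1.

At 10.625% the monthly rate is 0.0088542, so the payment is 282,250 × 0.0088542 / (1 − 1.0088542^−84) = $4,777.34.
Total outlay = 12 × $4,777.34 + $1,100.00 = $58,428.08.

$58,428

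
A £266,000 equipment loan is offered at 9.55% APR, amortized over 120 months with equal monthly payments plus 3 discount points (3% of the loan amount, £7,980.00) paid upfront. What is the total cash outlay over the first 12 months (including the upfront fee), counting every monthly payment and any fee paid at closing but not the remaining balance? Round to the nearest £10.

£49,370

Monthly rate = 9.55%/12 = 0.0079583; payment = 266,000 × 0.0079583 / (1 − (1+0.0079583)^−120) = £3,449.26.
Total outlay = 12 × £3,449.26 + £7,980.00 = £49,371.12.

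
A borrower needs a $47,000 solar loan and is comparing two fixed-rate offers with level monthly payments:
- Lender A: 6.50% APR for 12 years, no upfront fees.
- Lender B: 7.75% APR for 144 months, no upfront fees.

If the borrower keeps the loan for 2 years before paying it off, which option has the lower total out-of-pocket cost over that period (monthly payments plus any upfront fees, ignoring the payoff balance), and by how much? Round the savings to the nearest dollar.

Lender A: monthly rate = 6.5%/12 = 0.0054167; payment = 47,000 × 0.0054167 / (1 − (1+0.0054167)^−144) = $470.90.
Lender B: monthly rate = 7.75%/12 = 0.0064583; payment = 47,000 × 0.0064583 / (1 − (1+0.0064583)^−144) = $502.33.
Over 24 months: Lender A costs 24 × $470.90 = $11,301.60; Lender B costs 24 × $502.33 = $12,055.92.
Lender A is cheaper by $12,055.92 − $11,301.60 = $754.32.

Lender A by $754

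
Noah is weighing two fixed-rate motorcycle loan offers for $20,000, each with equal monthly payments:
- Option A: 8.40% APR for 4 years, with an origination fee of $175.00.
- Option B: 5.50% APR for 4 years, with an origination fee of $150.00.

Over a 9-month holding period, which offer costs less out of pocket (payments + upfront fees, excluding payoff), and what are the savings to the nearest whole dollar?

Option B by $267

Option A: at 8.40% the monthly rate is 0.0070000, so the payment is 20,000 × 0.0070000 / (1 − 1.0070000^−48) = $492.02.
Option B: at 5.50% the monthly rate is 0.0045833, so the payment is 20,000 × 0.0045833 / (1 − 1.0045833^−48) = $465.13.
Over 9 months: Option A costs 9 × $492.02 + $175.00 = $4,603.18; Option B costs 9 × $465.13 + $150.00 = $4,336.17.
Option B is cheaper by $4,603.18 − $4,336.17 = $267.01.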